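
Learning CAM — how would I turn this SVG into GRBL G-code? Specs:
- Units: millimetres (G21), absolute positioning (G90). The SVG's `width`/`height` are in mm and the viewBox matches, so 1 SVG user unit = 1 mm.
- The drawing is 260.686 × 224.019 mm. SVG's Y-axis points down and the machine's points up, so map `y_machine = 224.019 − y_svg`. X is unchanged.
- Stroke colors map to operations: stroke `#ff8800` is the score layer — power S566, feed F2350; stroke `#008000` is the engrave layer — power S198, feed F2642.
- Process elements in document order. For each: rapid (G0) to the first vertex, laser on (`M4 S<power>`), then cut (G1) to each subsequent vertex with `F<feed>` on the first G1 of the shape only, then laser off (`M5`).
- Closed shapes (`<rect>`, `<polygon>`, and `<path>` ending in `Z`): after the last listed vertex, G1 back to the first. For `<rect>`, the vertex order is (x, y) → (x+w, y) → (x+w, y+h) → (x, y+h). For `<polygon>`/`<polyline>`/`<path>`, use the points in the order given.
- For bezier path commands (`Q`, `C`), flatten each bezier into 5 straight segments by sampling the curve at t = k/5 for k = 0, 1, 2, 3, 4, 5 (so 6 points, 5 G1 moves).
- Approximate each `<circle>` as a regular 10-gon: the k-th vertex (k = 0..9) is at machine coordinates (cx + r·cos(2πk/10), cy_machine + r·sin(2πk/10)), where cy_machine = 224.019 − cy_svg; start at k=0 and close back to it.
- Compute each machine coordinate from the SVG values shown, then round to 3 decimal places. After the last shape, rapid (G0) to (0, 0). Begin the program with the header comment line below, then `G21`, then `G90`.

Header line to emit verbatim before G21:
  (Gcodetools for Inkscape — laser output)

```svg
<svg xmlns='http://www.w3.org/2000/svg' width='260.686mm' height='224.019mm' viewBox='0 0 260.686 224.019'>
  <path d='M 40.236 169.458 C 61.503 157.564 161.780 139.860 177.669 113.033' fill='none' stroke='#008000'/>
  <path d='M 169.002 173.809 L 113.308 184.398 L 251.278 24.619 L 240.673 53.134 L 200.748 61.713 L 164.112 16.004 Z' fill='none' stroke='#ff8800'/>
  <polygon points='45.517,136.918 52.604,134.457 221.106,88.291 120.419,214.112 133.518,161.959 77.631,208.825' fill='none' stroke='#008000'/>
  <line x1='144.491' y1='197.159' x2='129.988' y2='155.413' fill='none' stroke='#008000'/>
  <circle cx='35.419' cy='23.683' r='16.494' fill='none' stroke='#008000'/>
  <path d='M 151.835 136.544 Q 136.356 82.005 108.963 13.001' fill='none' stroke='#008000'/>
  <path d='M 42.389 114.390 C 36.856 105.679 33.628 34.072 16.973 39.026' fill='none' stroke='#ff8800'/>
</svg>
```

(Gcodetools for Inkscape — laser output)
G21
G90
G0 X40.236 Y54.561
M4 S198
G1 X61.170 Y62.421 F2642
G1 X93.224 Y71.835
G1 X128.553 Y82.961
G1 X159.316 Y95.958
G1 X177.669 Y110.986
M5
G0 X169.002 Y50.210
M4 S566
G1 X113.308 Y39.621 F2350
G1 X251.278 Y199.400
G1 X240.673 Y170.885
G1 X200.748 Y162.306
G1 X164.112 Y208.015
G1 X169.002 Y50.210
M5
G0 X45.517 Y87.101
M4 S198
G1 X52.604 Y89.562 F2642
G1 X221.106 Y135.728
G1 X120.419 Y9.907
G1 X133.518 Y62.060
G1 X77.631 Y15.194
G1 X45.517 Y87.101
M5
G0 X144.491 Y26.860
M4 S198
G1 X129.988 Y68.606 F2642
M5
G0 X51.913 Y200.336
M4 S198
G1 X48.763 Y210.031 F2642
G1 X40.516 Y216.023
G1 X30.322 Y216.023
G1 X22.075 Y210.031
G1 X18.925 Y200.336
G1 X22.075 Y190.641
G1 X30.322 Y184.649
G1 X40.516 Y184.649
G1 X48.763 Y190.641
G1 X51.913 Y200.336
M5
G0 X151.835 Y87.475
M4 S198
G1 X145.167 Y109.869 F2642
G1 X137.546 Y133.421
G1 X128.971 Y158.129
G1 X119.444 Y183.995
G1 X108.963 Y211.018
M5
G0 X42.389 Y109.629
M4 S566
G1 X39.220 Y121.287 F2350
G1 X35.849 Y141.347
G1 X31.521 Y163.114
G1 X25.481 Y179.894
G1 X16.973 Y184.993
M5
G0 X0.000 Y0.000

viewBox `0 0 260.686 224.019` with mm width/height → 1 unit = 1 mm. Flip: y_m = 224.019 − y_svg.

**Shape 1** — `<path>` cubic bezier, stroke `#008000` → engrave (S198, F2642). Control points (SVG): P0=(40.236,169.458), P1=(61.503,157.564), P2=(161.780,139.860), P3=(177.669,113.033); sampled at t=k/5. Machine vertices: (40.236,54.561) → (61.170,62.421) → (93.224,71.835) → (128.553,82.961) → (159.316,95.958) → (177.669,110.986). Open path.

**Shape 2** — `<path>` closed polygon, stroke `#ff8800` → score (S566, F2350). Machine vertices: (169.002,50.210) → (113.308,39.621) → (251.278,199.400) → (240.673,170.885) → (200.748,162.306) → (164.112,208.015) → (169.002,50.210). Closed: final G1 returns to the first vertex.

**Shape 3** — `<polygon>` closed polygon, stroke `#008000` → engrave (S198, F2642). Machine vertices: (45.517,87.101) → (52.604,89.562) → (221.106,135.728) → (120.419,9.907) → (133.518,62.060) → (77.631,15.194) → (45.517,87.101). Closed: final G1 returns to the first vertex.

**Shape 4** — `<line>` line segment, stroke `#008000` → engrave (S198, F2642). Machine vertices: (144.491,26.860) → (129.988,68.606). Open path.

**Shape 5** — `<circle>` circle, stroke `#008000` → engrave (S198, F2642). Machine vertices: (51.913,200.336) → (48.763,210.031) → (40.516,216.023) → (30.322,216.023) → (22.075,210.031) → (18.925,200.336) → (22.075,190.641) → (30.322,184.649) → (40.516,184.649) → (48.763,190.641) → (51.913,200.336). Closed: final G1 returns to the first vertex.

**Shape 6** — `<path>` quadratic bezier, stroke `#008000` → engrave (S198, F2642). Control points (SVG): P0=(151.835,136.544), P1=(136.356,82.005), P2=(108.963,13.001); sampled at t=k/5. Machine vertices: (151.835,87.475) → (145.167,109.869) → (137.546,133.421) → (128.971,158.129) → (119.444,183.995) → (108.963,211.018). Open path.

**Shape 7** — `<path>` cubic bezier, stroke `#ff8800` → score (S566, F2350). Control points (SVG): P0=(42.389,114.390), P1=(36.856,105.679), P2=(33.628,34.072), P3=(16.973,39.026); sampled at t=k/5. Machine vertices: (42.389,109.629) → (39.220,121.287) → (35.849,141.347) → (31.521,163.114) → (25.481,179.894) → (16.973,184.993). Open path.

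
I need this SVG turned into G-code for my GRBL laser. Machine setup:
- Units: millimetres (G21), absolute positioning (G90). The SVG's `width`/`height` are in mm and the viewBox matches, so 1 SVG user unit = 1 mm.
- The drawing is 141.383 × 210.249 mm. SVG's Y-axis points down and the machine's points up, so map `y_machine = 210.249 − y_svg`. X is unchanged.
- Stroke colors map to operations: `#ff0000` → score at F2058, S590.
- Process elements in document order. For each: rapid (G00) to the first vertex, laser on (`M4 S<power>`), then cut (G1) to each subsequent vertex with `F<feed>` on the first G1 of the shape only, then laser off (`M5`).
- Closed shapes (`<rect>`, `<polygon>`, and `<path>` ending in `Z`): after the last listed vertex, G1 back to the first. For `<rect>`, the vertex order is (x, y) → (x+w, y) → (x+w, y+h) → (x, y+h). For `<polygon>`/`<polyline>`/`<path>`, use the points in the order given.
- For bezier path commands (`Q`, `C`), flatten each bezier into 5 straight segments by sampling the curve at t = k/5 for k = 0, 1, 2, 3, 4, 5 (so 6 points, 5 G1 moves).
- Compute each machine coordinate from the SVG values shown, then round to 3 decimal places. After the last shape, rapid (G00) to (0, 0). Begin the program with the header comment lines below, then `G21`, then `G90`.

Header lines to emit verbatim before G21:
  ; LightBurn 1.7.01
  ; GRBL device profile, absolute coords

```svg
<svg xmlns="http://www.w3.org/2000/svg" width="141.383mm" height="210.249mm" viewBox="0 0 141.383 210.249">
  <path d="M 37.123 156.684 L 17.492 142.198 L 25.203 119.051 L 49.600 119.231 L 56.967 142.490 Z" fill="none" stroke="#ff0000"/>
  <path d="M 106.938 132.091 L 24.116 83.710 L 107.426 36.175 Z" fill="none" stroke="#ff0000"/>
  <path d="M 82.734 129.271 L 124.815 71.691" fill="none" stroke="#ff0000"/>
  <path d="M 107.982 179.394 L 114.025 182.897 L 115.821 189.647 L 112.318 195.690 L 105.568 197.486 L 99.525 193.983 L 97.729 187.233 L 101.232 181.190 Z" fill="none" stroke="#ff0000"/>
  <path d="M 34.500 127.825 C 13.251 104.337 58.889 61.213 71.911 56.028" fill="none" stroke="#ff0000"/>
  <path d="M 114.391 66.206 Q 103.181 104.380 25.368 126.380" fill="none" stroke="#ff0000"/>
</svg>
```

1 u = 1 mm; y_m = 210.249 − y.

[1] `<path>` regular polygon, #ff0000→score S590 F2058: (37.123,53.565) → (17.492,68.051) → (25.203,91.198) → (49.600,91.018) → (56.967,67.759) → (37.123,53.565) (closed)

[2] `<path>` regular polygon, #ff0000→score S590 F2058: (106.938,78.158) → (24.116,126.539) → (107.426,174.074) → (106.938,78.158) (closed)

[3] `<path>` line segment, #ff0000→score S590 F2058: (82.734,80.978) → (124.815,138.558)

[4] `<path>` regular polygon, #ff0000→score S590 F2058: (107.982,30.855) → (114.025,27.352) → (115.821,20.602) → (112.318,14.559) → (105.568,12.763) → (99.525,16.266) → (97.729,23.016) → (101.232,29.059) → (107.982,30.855) (closed)

[5] `<path>` cubic bezier, #ff0000→score S590 F2058: (34.500,82.424) → (28.981,98.413) → (34.739,116.350) → (46.997,133.473) → (60.980,147.018) → (71.911,154.221)

[6] `<path>` quadratic bezier, #ff0000→score S590 F2058: (114.391,144.043) → (107.243,129.420) → (94.767,116.092) → (76.962,104.057) → (53.829,93.316) → (25.368,83.869)

; LightBurn 1.7.01
; GRBL device profile, absolute coords
G21
G90
G00 X37.123 Y53.565
M4 S590
G1 X17.492 Y68.051 F2058
G1 X25.203 Y91.198
G1 X49.600 Y91.018
G1 X56.967 Y67.759
G1 X37.123 Y53.565
M5
G00 X106.938 Y78.158
M4 S590
G1 X24.116 Y126.539 F2058
G1 X107.426 Y174.074
G1 X106.938 Y78.158
M5
G00 X82.734 Y80.978
M4 S590
G1 X124.815 Y138.558 F2058
M5
G00 X107.982 Y30.855
M4 S590
G1 X114.025 Y27.352 F2058
G1 X115.821 Y20.602
G1 X112.318 Y14.559
G1 X105.568 Y12.763
G1 X99.525 Y16.266
G1 X97.729 Y23.016
G1 X101.232 Y29.059
G1 X107.982 Y30.855
M5
G00 X34.500 Y82.424
M4 S590
G1 X28.981 Y98.413 F2058
G1 X34.739 Y116.350
G1 X46.997 Y133.473
G1 X60.980 Y147.018
G1 X71.911 Y154.221
M5
G00 X114.391 Y144.043
M4 S590
G1 X107.243 Y129.420 F2058
G1 X94.767 Y116.092
G1 X76.962 Y104.057
G1 X53.829 Y93.316
G1 X25.368 Y83.869
M5
G00 X0.000 Y0.000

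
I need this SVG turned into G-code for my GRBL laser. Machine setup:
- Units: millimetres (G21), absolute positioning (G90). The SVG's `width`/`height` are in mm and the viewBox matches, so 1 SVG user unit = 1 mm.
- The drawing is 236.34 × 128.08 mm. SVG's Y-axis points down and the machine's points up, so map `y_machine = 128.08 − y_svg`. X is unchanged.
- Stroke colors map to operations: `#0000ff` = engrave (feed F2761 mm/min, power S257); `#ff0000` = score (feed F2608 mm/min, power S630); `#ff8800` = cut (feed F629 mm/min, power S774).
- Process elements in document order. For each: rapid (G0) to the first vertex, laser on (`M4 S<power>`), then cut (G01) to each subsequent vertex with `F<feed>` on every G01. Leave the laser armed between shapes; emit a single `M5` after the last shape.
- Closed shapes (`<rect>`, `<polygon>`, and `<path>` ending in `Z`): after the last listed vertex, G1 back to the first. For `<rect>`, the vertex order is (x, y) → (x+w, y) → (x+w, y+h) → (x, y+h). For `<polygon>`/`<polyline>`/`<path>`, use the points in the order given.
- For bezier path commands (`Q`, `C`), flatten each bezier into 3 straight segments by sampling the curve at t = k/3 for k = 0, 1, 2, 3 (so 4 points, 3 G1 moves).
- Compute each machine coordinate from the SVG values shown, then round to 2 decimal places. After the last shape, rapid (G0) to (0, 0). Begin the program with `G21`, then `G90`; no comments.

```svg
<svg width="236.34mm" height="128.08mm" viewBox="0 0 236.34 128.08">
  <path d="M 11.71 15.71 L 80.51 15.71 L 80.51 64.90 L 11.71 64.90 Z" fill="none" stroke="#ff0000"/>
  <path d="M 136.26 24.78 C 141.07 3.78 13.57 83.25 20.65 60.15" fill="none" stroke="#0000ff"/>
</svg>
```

Since the viewBox matches the mm dimensions, user units are millimetres directly. The only transform is the Y-flip y_m = 128.08 − y_svg.

Shape 1 is a rectangle drawn with `<path>`. Its stroke #ff0000 means score at S630, F2608. After flipping Y the toolpath is (11.71,112.37) → (80.51,112.37) → (80.51,63.18) → (11.71,63.18) → (11.71,112.37), returning to the start.

Shape 2 is a cubic bezier drawn with `<path>`. Its stroke #0000ff means engrave at S257, F2761. After flipping Y the toolpath is (136.26,103.30) → (106.85,98.33) → (48.55,71.50) → (20.65,67.93).

G21
G90
G0 X11.71 Y112.37
M4 S630
G01 X80.51 Y112.37 F2608
G01 X80.51 Y63.18 F2608
G01 X11.71 Y63.18 F2608
G01 X11.71 Y112.37 F2608
G0 X136.26 Y103.30
M4 S257
G01 X106.85 Y98.33 F2761
G01 X48.55 Y71.50 F2761
G01 X20.65 Y67.93 F2761
M5
G0 X0.00 Y0.00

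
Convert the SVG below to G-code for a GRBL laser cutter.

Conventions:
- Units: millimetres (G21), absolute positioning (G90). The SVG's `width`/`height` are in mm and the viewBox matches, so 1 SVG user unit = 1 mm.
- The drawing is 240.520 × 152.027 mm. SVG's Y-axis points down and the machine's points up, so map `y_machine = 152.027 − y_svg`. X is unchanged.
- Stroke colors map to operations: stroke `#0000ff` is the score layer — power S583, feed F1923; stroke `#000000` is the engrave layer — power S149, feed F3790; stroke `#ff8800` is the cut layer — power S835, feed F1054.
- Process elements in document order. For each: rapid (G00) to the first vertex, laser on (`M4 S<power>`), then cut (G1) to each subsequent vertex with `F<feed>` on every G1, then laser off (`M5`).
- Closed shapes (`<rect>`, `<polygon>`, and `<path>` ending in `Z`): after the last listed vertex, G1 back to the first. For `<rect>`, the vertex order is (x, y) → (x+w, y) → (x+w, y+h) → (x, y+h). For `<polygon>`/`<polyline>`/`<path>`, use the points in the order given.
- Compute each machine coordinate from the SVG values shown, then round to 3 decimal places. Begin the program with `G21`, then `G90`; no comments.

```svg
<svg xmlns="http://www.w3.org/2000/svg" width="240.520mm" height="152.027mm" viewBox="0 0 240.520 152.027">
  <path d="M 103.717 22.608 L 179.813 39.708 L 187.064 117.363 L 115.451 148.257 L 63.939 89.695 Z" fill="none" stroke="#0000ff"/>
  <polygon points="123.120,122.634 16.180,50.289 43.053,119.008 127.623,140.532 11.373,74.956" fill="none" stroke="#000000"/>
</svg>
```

Since the viewBox matches the mm dimensions, user units are millimetres directly. The only transform is the Y-flip y_m = 152.027 − y_svg.

Shape 1 is a regular polygon drawn with `<path>`. Its stroke #0000ff means score at S583, F1923. After flipping Y the toolpath is (103.717,129.419) → (179.813,112.319) → (187.064,34.664) → (115.451,3.770) → (63.939,62.332) → (103.717,129.419), returning to the start.

Shape 2 is a closed polygon drawn with `<polygon>`. Its stroke #000000 means engrave at S149, F3790. After flipping Y the toolpath is (123.120,29.393) → (16.180,101.738) → (43.053,33.019) → (127.623,11.495) → (11.373,77.071) → (123.120,29.393), returning to the start.

G21
G90
G00 X103.717 Y129.419
M4 S583
G1 X179.813 Y112.319 F1923
G1 X187.064 Y34.664 F1923
G1 X115.451 Y3.770 F1923
G1 X63.939 Y62.332 F1923
G1 X103.717 Y129.419 F1923
M5
G00 X123.120 Y29.393
M4 S149
G1 X16.180 Y101.738 F3790
G1 X43.053 Y33.019 F3790
G1 X127.623 Y11.495 F3790
G1 X11.373 Y77.071 F3790
G1 X123.120 Y29.393 F3790
M5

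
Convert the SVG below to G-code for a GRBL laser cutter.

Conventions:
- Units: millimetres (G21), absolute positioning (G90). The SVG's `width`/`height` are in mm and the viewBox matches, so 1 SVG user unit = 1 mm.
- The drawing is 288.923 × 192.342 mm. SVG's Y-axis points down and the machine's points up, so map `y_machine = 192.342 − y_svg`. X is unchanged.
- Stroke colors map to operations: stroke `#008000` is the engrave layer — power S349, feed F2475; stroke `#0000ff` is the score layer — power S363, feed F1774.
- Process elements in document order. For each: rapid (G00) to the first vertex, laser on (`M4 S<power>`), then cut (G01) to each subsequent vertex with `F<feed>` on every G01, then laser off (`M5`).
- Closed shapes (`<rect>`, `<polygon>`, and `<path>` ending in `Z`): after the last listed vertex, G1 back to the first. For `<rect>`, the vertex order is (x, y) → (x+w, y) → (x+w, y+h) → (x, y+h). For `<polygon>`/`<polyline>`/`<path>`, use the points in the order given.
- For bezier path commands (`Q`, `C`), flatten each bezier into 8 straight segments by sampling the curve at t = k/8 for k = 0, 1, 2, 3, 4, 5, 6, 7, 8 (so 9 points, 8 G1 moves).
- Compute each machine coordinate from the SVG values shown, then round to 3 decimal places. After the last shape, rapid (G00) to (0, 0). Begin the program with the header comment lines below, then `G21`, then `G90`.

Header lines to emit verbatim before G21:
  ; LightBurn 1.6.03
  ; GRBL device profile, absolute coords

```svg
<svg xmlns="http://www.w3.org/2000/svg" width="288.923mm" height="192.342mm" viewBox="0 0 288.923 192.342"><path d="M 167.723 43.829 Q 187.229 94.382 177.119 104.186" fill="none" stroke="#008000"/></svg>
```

; LightBurn 1.6.03
; GRBL device profile, absolute coords
G21
G90
G00 X167.723 Y148.513
M4 S349
G01 X172.137 Y136.511 F2475
G01 X175.625 Y125.783 F2475
G01 X178.188 Y116.329 F2475
G01 X179.825 Y108.147 F2475
G01 X180.537 Y101.239 F2475
G01 X180.323 Y95.605 F2475
G01 X179.184 Y91.244 F2475
G01 X177.119 Y88.156 F2475
M5
G00 X0.000 Y0.000

1 u = 1 mm; y_m = 192.342 − y.

[1] `<path>` quadratic bezier, #008000→engrave S349 F2475: (167.723,148.513) → (172.137,136.511) → (175.625,125.783) → (178.188,116.329) → (179.825,108.147) → (180.537,101.239) → (180.323,95.605) → (179.184,91.244) → (177.119,88.156)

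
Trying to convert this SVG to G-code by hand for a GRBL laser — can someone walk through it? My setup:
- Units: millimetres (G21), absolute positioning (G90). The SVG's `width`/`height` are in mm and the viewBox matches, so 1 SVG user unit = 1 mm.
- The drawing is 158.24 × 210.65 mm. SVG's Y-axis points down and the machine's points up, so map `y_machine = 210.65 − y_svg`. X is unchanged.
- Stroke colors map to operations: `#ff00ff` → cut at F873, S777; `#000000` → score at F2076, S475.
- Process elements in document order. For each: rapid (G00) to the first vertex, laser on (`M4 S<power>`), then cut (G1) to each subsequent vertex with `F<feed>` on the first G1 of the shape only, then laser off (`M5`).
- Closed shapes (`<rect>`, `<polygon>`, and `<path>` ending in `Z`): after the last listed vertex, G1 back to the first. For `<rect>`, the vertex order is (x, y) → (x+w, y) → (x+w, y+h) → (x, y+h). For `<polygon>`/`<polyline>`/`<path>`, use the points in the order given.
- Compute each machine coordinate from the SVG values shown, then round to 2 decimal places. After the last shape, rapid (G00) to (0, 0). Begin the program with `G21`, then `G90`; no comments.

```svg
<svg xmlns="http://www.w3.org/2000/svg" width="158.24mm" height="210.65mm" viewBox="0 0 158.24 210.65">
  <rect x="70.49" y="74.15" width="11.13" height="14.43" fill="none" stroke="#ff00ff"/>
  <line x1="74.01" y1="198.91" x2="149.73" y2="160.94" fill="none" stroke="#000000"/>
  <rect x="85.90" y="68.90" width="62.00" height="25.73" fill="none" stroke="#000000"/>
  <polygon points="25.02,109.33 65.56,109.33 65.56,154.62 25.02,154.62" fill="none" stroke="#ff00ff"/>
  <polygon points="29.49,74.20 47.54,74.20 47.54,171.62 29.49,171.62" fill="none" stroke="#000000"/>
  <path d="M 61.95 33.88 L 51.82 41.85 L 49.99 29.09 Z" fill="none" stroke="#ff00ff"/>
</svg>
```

G21
G90
G00 X70.49 Y136.50
M4 S777
G1 X81.62 Y136.50 F873
G1 X81.62 Y122.07
G1 X70.49 Y122.07
G1 X70.49 Y136.50
M5
G00 X74.01 Y11.74
M4 S475
G1 X149.73 Y49.71 F2076
M5
G00 X85.90 Y141.75
M4 S475
G1 X147.90 Y141.75 F2076
G1 X147.90 Y116.02
G1 X85.90 Y116.02
G1 X85.90 Y141.75
M5
G00 X25.02 Y101.32
M4 S777
G1 X65.56 Y101.32 F873
G1 X65.56 Y56.03
G1 X25.02 Y56.03
G1 X25.02 Y101.32
M5
G00 X29.49 Y136.45
M4 S475
G1 X47.54 Y136.45 F2076
G1 X47.54 Y39.03
G1 X29.49 Y39.03
G1 X29.49 Y136.45
M5
G00 X61.95 Y176.77
M4 S777
G1 X51.82 Y168.80 F873
G1 X49.99 Y181.56
G1 X61.95 Y176.77
M5
G00 X0.00 Y0.00

viewBox `0 0 158.24 210.65` with mm width/height → 1 unit = 1 mm. Flip: y_m = 210.65 − y_svg.

**Shape 1** — `<rect>` rectangle, stroke `#ff00ff` → cut (S777, F873). Machine vertices: (70.49,136.50) → (81.62,136.50) → (81.62,122.07) → (70.49,122.07) → (70.49,136.50). Closed: final G1 returns to the first vertex.

**Shape 2** — `<line>` line segment, stroke `#000000` → score (S475, F2076). Machine vertices: (74.01,11.74) → (149.73,49.71). Open path.

**Shape 3** — `<rect>` rectangle, stroke `#000000` → score (S475, F2076). Machine vertices: (85.90,141.75) → (147.90,141.75) → (147.90,116.02) → (85.90,116.02) → (85.90,141.75). Closed: final G1 returns to the first vertex.

**Shape 4** — `<polygon>` rectangle, stroke `#ff00ff` → cut (S777, F873). Machine vertices: (25.02,101.32) → (65.56,101.32) → (65.56,56.03) → (25.02,56.03) → (25.02,101.32). Closed: final G1 returns to the first vertex.

**Shape 5** — `<polygon>` rectangle, stroke `#000000` → score (S475, F2076). Machine vertices: (29.49,136.45) → (47.54,136.45) → (47.54,39.03) → (29.49,39.03) → (29.49,136.45). Closed: final G1 returns to the first vertex.

**Shape 6** — `<path>` regular polygon, stroke `#ff00ff` → cut (S777, F873). Machine vertices: (61.95,176.77) → (51.82,168.80) → (49.99,181.56) → (61.95,176.77). Closed: final G1 returns to the first vertex.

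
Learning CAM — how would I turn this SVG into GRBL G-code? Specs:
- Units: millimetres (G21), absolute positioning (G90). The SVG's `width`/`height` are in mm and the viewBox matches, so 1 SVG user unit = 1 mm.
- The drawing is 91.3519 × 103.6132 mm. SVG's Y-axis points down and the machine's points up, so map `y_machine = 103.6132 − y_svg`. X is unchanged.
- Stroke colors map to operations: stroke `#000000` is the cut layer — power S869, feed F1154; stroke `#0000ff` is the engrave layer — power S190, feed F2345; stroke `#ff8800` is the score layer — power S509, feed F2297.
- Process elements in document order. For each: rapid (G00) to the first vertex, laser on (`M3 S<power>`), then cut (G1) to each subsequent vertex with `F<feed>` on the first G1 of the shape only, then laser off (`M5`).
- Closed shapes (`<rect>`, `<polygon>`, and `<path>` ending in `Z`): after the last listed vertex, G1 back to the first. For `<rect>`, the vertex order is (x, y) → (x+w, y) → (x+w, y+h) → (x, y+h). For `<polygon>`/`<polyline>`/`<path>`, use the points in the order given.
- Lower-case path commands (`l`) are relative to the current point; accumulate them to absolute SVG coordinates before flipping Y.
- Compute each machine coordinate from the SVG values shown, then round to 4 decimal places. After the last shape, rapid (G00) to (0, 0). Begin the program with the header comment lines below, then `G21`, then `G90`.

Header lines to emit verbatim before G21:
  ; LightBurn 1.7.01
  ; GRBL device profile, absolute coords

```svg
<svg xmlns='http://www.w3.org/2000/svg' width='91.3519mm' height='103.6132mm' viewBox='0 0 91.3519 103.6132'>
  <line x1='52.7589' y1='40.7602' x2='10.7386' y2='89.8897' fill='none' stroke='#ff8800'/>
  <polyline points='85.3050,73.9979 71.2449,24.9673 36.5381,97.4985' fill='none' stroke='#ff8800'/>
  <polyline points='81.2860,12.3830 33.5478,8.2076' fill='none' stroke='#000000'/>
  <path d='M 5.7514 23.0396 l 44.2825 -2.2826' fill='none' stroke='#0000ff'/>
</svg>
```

; LightBurn 1.7.01
; GRBL device profile, absolute coords
G21
G90
G00 X52.7589 Y62.8530
M3 S509
G1 X10.7386 Y13.7235 F2297
M5
G00 X85.3050 Y29.6153
M3 S509
G1 X71.2449 Y78.6459 F2297
G1 X36.5381 Y6.1147
M5
G00 X81.2860 Y91.2302
M3 S869
G1 X33.5478 Y95.4056 F1154
M5
G00 X5.7514 Y80.5736
M3 S190
G1 X50.0339 Y82.8562 F2345
M5
G00 X0.0000 Y0.0000

1 u = 1 mm; y_m = 103.6132 − y.

[1] `<line>` line segment, #ff8800→score S509 F2297: (52.7589,62.8530) → (10.7386,13.7235)

[2] `<polyline>` open polyline, #ff8800→score S509 F2297: (85.3050,29.6153) → (71.2449,78.6459) → (36.5381,6.1147)

[3] `<polyline>` line segment, #000000→cut S869 F1154: (81.2860,91.2302) → (33.5478,95.4056)

[4] `<path>` line segment, #0000ff→engrave S190 F2345: (5.7514,80.5736) → (50.0339,82.8562)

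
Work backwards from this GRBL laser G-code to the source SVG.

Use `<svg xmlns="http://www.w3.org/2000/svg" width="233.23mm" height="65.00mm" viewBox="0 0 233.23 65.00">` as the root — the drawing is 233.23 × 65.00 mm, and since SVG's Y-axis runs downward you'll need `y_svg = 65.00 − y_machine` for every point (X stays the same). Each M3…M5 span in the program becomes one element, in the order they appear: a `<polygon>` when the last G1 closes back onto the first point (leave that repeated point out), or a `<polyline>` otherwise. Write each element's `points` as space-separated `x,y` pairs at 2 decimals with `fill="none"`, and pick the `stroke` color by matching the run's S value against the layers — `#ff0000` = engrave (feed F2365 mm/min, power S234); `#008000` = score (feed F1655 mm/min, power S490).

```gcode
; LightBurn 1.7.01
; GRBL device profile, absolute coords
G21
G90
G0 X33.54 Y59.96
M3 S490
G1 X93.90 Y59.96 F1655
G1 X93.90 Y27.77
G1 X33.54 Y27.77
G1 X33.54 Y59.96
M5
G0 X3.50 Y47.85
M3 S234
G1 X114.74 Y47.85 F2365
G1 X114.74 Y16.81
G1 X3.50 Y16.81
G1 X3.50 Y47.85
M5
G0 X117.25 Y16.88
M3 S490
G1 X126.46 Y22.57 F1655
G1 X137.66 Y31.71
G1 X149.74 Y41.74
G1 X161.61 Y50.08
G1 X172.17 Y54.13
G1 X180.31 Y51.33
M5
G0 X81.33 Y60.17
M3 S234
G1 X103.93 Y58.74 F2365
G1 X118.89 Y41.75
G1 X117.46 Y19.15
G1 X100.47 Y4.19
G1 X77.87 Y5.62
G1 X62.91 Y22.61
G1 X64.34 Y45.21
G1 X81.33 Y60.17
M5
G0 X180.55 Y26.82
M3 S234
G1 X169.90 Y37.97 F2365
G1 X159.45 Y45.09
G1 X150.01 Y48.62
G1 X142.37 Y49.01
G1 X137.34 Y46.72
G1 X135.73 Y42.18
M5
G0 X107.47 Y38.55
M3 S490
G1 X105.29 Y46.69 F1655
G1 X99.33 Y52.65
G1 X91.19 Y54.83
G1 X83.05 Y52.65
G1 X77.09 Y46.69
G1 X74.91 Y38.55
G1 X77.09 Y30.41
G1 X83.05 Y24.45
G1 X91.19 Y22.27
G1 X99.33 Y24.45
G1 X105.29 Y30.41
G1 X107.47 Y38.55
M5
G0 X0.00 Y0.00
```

<svg xmlns="http://www.w3.org/2000/svg" width="233.23mm" height="65.00mm" viewBox="0 0 233.23 65.00">
  <polygon points="33.54,5.04 93.90,5.04 93.90,37.23 33.54,37.23" fill="none" stroke="#008000"/>
  <polygon points="3.50,17.15 114.74,17.15 114.74,48.19 3.50,48.19" fill="none" stroke="#ff0000"/>
  <polyline points="117.25,48.12 126.46,42.43 137.66,33.29 149.74,23.26 161.61,14.92 172.17,10.87 180.31,13.67" fill="none" stroke="#008000"/>
  <polygon points="81.33,4.83 103.93,6.26 118.89,23.25 117.46,45.85 100.47,60.81 77.87,59.38 62.91,42.39 64.34,19.79" fill="none" stroke="#ff0000"/>
  <polyline points="180.55,38.18 169.90,27.03 159.45,19.91 150.01,16.38 142.37,15.99 137.34,18.28 135.73,22.82" fill="none" stroke="#ff0000"/>
  <polygon points="107.47,26.45 105.29,18.31 99.33,12.35 91.19,10.17 83.05,12.35 77.09,18.31 74.91,26.45 77.09,34.59 83.05,40.55 91.19,42.73 99.33,40.55 105.29,34.59" fill="none" stroke="#008000"/>
</svg>

Each laser-on run becomes one SVG element. Flip Y back into SVG space with y_svg = 65.00 − y_machine.

Run 1: the run's S490 means `#008000` (score). The run returns to its start, so emit a `<polygon>` with points (Y-flipped): 33.54,5.04 93.90,5.04 93.90,37.23 33.54,37.23.

Run 2: the run's S234 means `#ff0000` (engrave). The run returns to its start, so emit a `<polygon>` with points (Y-flipped): 3.50,17.15 114.74,17.15 114.74,48.19 3.50,48.19.

Run 3: S490 ⇒ score layer `#008000`. The run is open, so emit a `<polyline>` with points (Y-flipped): 117.25,48.12 126.46,42.43 137.66,33.29 149.74,23.26 161.61,14.92 172.17,10.87 180.31,13.67.

Run 4: power S234 maps to stroke `#ff0000` (engrave). The run returns to its start, so emit a `<polygon>` with points (Y-flipped): 81.33,4.83 103.93,6.26 118.89,23.25 117.46,45.85 100.47,60.81 77.87,59.38 62.91,42.39 64.34,19.79.

Run 5: power S234 maps to stroke `#ff0000` (engrave). The run is open, so emit a `<polyline>` with points (Y-flipped): 180.55,38.18 169.90,27.03 159.45,19.91 150.01,16.38 142.37,15.99 137.34,18.28 135.73,22.82.

Run 6: power S490 maps to stroke `#008000` (score). The run returns to its start, so emit a `<polygon>` with points (Y-flipped): 107.47,26.45 105.29,18.31 99.33,12.35 91.19,10.17 83.05,12.35 77.09,18.31 74.91,26.45 77.09,34.59 83.05,40.55 91.19,42.73 99.33,40.55 105.29,34.59.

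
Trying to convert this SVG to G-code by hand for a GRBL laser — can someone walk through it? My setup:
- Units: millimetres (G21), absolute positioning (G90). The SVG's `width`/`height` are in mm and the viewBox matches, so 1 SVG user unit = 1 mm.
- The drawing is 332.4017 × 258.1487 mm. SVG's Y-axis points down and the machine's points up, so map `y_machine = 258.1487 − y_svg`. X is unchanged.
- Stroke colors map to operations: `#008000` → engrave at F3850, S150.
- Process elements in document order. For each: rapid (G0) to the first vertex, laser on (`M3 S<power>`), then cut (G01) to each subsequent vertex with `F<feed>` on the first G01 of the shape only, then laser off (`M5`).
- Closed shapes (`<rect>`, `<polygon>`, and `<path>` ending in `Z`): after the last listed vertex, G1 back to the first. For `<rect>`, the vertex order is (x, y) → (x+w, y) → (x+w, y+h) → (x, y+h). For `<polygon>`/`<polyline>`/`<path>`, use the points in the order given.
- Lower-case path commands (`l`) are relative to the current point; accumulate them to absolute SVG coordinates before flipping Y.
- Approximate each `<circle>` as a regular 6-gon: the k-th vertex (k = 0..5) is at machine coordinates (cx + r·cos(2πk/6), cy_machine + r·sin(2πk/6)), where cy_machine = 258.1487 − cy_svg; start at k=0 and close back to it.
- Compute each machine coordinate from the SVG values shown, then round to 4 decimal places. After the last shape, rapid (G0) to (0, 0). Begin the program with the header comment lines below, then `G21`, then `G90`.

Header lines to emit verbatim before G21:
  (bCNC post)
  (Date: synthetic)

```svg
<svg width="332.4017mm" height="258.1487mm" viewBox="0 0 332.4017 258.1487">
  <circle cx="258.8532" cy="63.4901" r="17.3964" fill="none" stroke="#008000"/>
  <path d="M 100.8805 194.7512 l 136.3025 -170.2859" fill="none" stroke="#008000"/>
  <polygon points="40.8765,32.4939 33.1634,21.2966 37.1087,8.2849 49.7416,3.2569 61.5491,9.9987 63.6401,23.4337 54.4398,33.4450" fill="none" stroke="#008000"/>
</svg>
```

(bCNC post)
(Date: synthetic)
G21
G90
G0 X276.2496 Y194.6586
M3 S150
G01 X267.5514 Y209.7243 F3850
G01 X250.1550 Y209.7243
G01 X241.4568 Y194.6586
G01 X250.1550 Y179.5929
G01 X267.5514 Y179.5929
G01 X276.2496 Y194.6586
M5
G0 X100.8805 Y63.3975
M3 S150
G01 X237.1830 Y233.6834 F3850
M5
G0 X40.8765 Y225.6548
M3 S150
G01 X33.1634 Y236.8521 F3850
G01 X37.1087 Y249.8638
G01 X49.7416 Y254.8918
G01 X61.5491 Y248.1500
G01 X63.6401 Y234.7150
G01 X54.4398 Y224.7037
G01 X40.8765 Y225.6548
M5
G0 X0.0000 Y0.0000

1 u = 1 mm; y_m = 258.1487 − y.

[1] `<circle>` circle, #008000→engrave S150 F3850: (276.2496,194.6586) → (267.5514,209.7243) → (250.1550,209.7243) → (241.4568,194.6586) → (250.1550,179.5929) → (267.5514,179.5929) → (276.2496,194.6586) (closed)

[2] `<path>` line segment, #008000→engrave S150 F3850: (100.8805,63.3975) → (237.1830,233.6834)

[3] `<polygon>` regular polygon, #008000→engrave S150 F3850: (40.8765,225.6548) → (33.1634,236.8521) → (37.1087,249.8638) → (49.7416,254.8918) → (61.5491,248.1500) → (63.6401,234.7150) → (54.4398,224.7037) → (40.8765,225.6548) (closed)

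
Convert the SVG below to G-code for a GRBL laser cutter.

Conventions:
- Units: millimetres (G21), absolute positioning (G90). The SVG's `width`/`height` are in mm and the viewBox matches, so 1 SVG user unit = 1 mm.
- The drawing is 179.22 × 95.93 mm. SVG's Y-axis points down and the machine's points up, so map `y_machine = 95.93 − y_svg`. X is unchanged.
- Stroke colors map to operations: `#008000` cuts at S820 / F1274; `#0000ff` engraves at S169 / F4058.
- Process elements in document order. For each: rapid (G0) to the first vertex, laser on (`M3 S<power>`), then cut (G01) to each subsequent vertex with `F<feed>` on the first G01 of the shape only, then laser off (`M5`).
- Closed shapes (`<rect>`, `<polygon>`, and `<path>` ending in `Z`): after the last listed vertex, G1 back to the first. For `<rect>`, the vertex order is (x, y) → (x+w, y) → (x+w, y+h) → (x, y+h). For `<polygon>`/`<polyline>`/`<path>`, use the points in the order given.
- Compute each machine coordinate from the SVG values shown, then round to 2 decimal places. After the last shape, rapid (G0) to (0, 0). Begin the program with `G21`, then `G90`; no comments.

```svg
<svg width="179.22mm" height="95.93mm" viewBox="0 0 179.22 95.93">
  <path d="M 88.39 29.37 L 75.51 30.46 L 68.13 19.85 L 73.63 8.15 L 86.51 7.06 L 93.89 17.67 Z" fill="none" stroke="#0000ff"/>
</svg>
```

1 u = 1 mm; y_m = 95.93 − y.

[1] `<path>` regular polygon, #0000ff→engrave S169 F4058: (88.39,66.56) → (75.51,65.47) → (68.13,76.08) → (73.63,87.78) → (86.51,88.87) → (93.89,78.26) → (88.39,66.56) (closed)

G21
G90
G0 X88.39 Y66.56
M3 S169
G01 X75.51 Y65.47 F4058
G01 X68.13 Y76.08
G01 X73.63 Y87.78
G01 X86.51 Y88.87
G01 X93.89 Y78.26
G01 X88.39 Y66.56
M5
G0 X0.00 Y0.00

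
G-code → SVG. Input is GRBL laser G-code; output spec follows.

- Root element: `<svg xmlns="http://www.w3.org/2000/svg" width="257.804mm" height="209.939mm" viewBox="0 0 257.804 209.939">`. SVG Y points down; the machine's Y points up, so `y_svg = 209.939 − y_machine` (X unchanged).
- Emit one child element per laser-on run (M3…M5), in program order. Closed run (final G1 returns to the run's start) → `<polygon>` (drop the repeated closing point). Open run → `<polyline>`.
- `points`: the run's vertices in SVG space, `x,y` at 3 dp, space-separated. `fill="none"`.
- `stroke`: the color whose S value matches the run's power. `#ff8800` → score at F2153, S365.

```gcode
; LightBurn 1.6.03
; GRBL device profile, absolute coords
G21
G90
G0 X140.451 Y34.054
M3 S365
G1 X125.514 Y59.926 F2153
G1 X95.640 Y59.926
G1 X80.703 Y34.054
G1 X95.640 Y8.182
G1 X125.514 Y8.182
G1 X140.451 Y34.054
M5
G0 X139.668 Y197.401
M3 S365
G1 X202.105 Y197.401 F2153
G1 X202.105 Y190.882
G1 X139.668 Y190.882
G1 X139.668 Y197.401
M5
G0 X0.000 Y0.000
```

<svg xmlns="http://www.w3.org/2000/svg" width="257.804mm" height="209.939mm" viewBox="0 0 257.804 209.939">
  <polygon points="140.451,175.885 125.514,150.013 95.640,150.013 80.703,175.885 95.640,201.757 125.514,201.757" fill="none" stroke="#ff8800"/>
  <polygon points="139.668,12.538 202.105,12.538 202.105,19.057 139.668,19.057" fill="none" stroke="#ff8800"/>
</svg>

y_svg = 209.939 − y_m. Every run uses S365, so all elements get stroke `#ff8800` (score).

[1] closed run; points: 140.451,175.885 125.514,150.013 95.640,150.013 80.703,175.885 95.640,201.757 125.514,201.757

[2] closed run; points: 139.668,12.538 202.105,12.538 202.105,19.057 139.668,19.057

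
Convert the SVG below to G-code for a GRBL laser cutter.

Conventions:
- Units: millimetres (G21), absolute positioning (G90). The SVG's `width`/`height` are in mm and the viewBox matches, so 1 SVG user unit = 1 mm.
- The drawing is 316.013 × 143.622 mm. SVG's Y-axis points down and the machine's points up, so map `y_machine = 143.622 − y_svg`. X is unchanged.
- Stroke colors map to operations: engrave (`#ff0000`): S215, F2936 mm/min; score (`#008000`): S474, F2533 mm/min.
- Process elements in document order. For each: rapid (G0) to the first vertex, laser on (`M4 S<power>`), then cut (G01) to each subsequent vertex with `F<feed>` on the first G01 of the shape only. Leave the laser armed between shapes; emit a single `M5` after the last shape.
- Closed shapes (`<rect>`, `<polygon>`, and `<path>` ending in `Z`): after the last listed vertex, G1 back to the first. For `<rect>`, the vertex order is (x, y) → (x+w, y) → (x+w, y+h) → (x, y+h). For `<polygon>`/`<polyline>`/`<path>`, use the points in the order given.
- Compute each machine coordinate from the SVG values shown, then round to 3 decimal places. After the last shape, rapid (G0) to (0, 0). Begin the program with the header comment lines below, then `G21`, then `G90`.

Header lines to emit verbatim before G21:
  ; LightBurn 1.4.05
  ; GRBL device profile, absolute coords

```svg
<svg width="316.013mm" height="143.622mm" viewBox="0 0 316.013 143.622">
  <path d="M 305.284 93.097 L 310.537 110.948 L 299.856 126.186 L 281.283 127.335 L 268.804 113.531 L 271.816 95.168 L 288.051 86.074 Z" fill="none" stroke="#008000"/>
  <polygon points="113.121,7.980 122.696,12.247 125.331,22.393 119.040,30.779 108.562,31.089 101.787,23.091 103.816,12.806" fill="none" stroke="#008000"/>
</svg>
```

; LightBurn 1.4.05
; GRBL device profile, absolute coords
G21
G90
G0 X305.284 Y50.525
M4 S474
G01 X310.537 Y32.674 F2533
G01 X299.856 Y17.436
G01 X281.283 Y16.287
G01 X268.804 Y30.091
G01 X271.816 Y48.454
G01 X288.051 Y57.548
G01 X305.284 Y50.525
G0 X113.121 Y135.642
M4 S474
G01 X122.696 Y131.375 F2533
G01 X125.331 Y121.229
G01 X119.040 Y112.843
G01 X108.562 Y112.533
G01 X101.787 Y120.531
G01 X103.816 Y130.816
G01 X113.121 Y135.642
M5
G0 X0.000 Y0.000

1 u = 1 mm; y_m = 143.622 − y.

[1] `<path>` regular polygon, #008000→score S474 F2533: (305.284,50.525) → (310.537,32.674) → (299.856,17.436) → (281.283,16.287) → (268.804,30.091) → (271.816,48.454) → (288.051,57.548) → (305.284,50.525) (closed)

[2] `<polygon>` regular polygon, #008000→score S474 F2533: (113.121,135.642) → (122.696,131.375) → (125.331,121.229) → (119.040,112.843) → (108.562,112.533) → (101.787,120.531) → (103.816,130.816) → (113.121,135.642) (closed)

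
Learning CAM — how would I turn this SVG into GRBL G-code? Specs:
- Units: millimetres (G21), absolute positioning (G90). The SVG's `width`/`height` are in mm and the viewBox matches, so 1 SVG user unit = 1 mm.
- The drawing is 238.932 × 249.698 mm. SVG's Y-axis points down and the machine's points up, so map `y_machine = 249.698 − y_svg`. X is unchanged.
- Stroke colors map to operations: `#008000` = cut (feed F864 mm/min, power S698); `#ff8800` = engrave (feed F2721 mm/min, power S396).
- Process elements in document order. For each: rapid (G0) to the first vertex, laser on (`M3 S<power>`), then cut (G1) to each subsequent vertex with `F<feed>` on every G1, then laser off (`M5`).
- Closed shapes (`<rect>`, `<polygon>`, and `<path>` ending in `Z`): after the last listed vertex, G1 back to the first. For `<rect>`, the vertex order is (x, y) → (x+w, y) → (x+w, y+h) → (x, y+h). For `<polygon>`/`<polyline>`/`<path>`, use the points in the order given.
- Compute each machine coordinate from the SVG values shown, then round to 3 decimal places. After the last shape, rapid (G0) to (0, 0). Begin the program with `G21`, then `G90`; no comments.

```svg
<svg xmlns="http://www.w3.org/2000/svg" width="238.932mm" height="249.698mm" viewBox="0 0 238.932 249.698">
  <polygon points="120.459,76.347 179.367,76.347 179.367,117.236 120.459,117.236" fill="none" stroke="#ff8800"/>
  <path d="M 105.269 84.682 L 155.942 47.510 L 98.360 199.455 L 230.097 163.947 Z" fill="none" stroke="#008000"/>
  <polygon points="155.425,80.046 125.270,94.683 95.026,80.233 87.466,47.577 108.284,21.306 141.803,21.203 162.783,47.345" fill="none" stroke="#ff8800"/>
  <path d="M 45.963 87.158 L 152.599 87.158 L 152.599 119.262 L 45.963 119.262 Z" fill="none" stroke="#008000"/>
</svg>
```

viewBox `0 0 238.932 249.698` with mm width/height → 1 unit = 1 mm. Flip: y_m = 249.698 − y_svg.

**Shape 1** — `<polygon>` rectangle, stroke `#ff8800` → engrave (S396, F2721). Machine vertices: (120.459,173.351) → (179.367,173.351) → (179.367,132.462) → (120.459,132.462) → (120.459,173.351). Closed: final G1 returns to the first vertex.

**Shape 2** — `<path>` closed polygon, stroke `#008000` → cut (S698, F864). Machine vertices: (105.269,165.016) → (155.942,202.188) → (98.360,50.243) → (230.097,85.751) → (105.269,165.016). Closed: final G1 returns to the first vertex.

**Shape 3** — `<polygon>` regular polygon, stroke `#ff8800` → engrave (S396, F2721). Machine vertices: (155.425,169.652) → (125.270,155.015) → (95.026,169.465) → (87.466,202.121) → (108.284,228.392) → (141.803,228.495) → (162.783,202.353) → (155.425,169.652). Closed: final G1 returns to the first vertex.

**Shape 4** — `<path>` rectangle, stroke `#008000` → cut (S698, F864). Machine vertices: (45.963,162.540) → (152.599,162.540) → (152.599,130.436) → (45.963,130.436) → (45.963,162.540). Closed: final G1 returns to the first vertex.

G21
G90
G0 X120.459 Y173.351
M3 S396
G1 X179.367 Y173.351 F2721
G1 X179.367 Y132.462 F2721
G1 X120.459 Y132.462 F2721
G1 X120.459 Y173.351 F2721
M5
G0 X105.269 Y165.016
M3 S698
G1 X155.942 Y202.188 F864
G1 X98.360 Y50.243 F864
G1 X230.097 Y85.751 F864
G1 X105.269 Y165.016 F864
M5
G0 X155.425 Y169.652
M3 S396
G1 X125.270 Y155.015 F2721
G1 X95.026 Y169.465 F2721
G1 X87.466 Y202.121 F2721
G1 X108.284 Y228.392 F2721
G1 X141.803 Y228.495 F2721
G1 X162.783 Y202.353 F2721
G1 X155.425 Y169.652 F2721
M5
G0 X45.963 Y162.540
M3 S698
G1 X152.599 Y162.540 F864
G1 X152.599 Y130.436 F864
G1 X45.963 Y130.436 F864
G1 X45.963 Y162.540 F864
M5
G0 X0.000 Y0.000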